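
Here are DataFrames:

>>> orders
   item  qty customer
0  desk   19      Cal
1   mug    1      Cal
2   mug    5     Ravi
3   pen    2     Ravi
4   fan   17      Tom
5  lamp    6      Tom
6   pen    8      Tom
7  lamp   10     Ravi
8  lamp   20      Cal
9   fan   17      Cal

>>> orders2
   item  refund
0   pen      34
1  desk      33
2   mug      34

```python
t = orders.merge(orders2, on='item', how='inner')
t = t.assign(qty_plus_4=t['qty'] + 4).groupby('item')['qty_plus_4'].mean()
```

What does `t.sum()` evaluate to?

39.0

merge on 'item' (how='inner') → 5 rows:
   item  qty customer  refund
0  desk   19      Cal      33
1   mug    1      Cal      34
2   mug    5     Ravi      34
3   pen    2     Ravi      34
4   pen    8      Tom      34
add column qty_plus_4 = t['qty'] + 4:
   item  qty customer  refund  qty_plus_4
0  desk   19      Cal      33          23
1   mug    1      Cal      34           5
2   mug    5     Ravi      34           9
3   pen    2     Ravi      34           6
4   pen    8      Tom      34          12
group by item, mean of qty_plus_4:
item
desk    23.0
mug      7.0
pen      9.0
Name: qty_plus_4, dtype: float64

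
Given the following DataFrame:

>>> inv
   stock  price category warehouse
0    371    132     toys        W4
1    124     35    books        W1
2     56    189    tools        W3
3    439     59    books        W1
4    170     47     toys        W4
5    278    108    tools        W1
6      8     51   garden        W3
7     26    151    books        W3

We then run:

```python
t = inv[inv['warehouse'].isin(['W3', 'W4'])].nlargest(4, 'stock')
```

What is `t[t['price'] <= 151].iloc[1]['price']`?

47

filter rows where warehouse in ['W3', 'W4']:
   stock  price category warehouse
0    371    132     toys        W4
2     56    189    tools        W3
4    170     47     toys        W4
6      8     51   garden        W3
7     26    151    books        W3
take 4 rows with largest stock:
   stock  price category warehouse
0    371    132     toys        W4
4    170     47     toys        W4
2     56    189    tools        W3
7     26    151    books        W3
filter rows where price <= 151:
   stock  price category warehouse
0    371    132     toys        W4
4    170     47     toys        W4
7     26    151    books        W3
Hence 47.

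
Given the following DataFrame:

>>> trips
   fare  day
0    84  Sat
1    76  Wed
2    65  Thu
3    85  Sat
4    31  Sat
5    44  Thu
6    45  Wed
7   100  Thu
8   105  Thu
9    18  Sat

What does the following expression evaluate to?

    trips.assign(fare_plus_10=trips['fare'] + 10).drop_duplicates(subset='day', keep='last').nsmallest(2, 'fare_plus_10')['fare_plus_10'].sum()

add column fare_plus_10 = trips['fare'] + 10:
   fare  day  fare_plus_10
0    84  Sat            94
1    76  Wed            86
2    65  Thu            75
3    85  Sat            95
4    31  Sat            41
5    44  Thu            54
6    45  Wed            55
7   100  Thu           110
8   105  Thu           115
9    18  Sat            28
drop duplicate day (keep=last):
   fare  day  fare_plus_10
6    45  Wed            55
8   105  Thu           115
9    18  Sat            28
take 2 rows with smallest fare_plus_10:
   fare  day  fare_plus_10
9    18  Sat            28
6    45  Wed            55
So sum() = 83.

83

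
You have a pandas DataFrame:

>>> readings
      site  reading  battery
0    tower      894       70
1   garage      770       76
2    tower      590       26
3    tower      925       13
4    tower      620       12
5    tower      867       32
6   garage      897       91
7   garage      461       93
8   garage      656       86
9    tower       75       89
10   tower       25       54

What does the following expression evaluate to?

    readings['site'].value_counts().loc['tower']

value_counts of site:
site
tower     7
garage    4
Name: count, dtype: int64

7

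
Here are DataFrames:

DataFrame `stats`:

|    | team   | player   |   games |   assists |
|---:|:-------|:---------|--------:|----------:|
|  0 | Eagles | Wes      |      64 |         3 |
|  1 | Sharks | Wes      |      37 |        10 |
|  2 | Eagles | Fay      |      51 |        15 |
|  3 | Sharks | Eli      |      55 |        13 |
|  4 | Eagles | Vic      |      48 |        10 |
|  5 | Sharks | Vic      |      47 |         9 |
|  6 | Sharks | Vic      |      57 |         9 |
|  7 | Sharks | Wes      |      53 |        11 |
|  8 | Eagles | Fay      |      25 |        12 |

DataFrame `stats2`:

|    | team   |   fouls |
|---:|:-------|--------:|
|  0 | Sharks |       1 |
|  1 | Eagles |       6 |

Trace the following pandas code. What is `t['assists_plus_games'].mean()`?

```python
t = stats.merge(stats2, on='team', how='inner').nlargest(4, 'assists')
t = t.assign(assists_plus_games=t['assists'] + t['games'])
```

58.75

merge on 'team' (how='inner') → 9 rows:
     team player  games  assists  fouls
0  Eagles    Wes     64        3      6
1  Sharks    Wes     37       10      1
2  Eagles    Fay     51       15      6
3  Sharks    Eli     55       13      1
4  Eagles    Vic     48       10      6
5  Sharks    Vic     47        9      1
6  Sharks    Vic     57        9      1
7  Sharks    Wes     53       11      1
8  Eagles    Fay     25       12      6
take 4 rows with largest assists:
     team player  games  assists  fouls
2  Eagles    Fay     51       15      6
3  Sharks    Eli     55       13      1
8  Eagles    Fay     25       12      6
7  Sharks    Wes     53       11      1
add column assists_plus_games = t['assists'] + t['games']:
     team player  games  assists  fouls  assists_plus_games
2  Eagles    Fay     51       15      6                  66
3  Sharks    Eli     55       13      1                  68
8  Eagles    Fay     25       12      6                  37
7  Sharks    Wes     53       11      1                  64
Taking the mean of column 'assists_plus_games' gives 58.75.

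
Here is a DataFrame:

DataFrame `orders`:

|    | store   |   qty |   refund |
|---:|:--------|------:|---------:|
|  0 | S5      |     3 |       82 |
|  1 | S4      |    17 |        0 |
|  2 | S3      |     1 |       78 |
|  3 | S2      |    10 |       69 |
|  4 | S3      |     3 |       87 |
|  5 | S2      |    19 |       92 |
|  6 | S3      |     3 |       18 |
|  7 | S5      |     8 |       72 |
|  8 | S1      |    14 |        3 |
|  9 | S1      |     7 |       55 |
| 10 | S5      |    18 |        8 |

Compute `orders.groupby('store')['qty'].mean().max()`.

17.0

group by store, mean of qty:
store
S1    10.500000
S2    14.500000
S3     2.333333
S4    17.000000
S5     9.666667
Name: qty, dtype: float64
The max of the resulting series is 17.0.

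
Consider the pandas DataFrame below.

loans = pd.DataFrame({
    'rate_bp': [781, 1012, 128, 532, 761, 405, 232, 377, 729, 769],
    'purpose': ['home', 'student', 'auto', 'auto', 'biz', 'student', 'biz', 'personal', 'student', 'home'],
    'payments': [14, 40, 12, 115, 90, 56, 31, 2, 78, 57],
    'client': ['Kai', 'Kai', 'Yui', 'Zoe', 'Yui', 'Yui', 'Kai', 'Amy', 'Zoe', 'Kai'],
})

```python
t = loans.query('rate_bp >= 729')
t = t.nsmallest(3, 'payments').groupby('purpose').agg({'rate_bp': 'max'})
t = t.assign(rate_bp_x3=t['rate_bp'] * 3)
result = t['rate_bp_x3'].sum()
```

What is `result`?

filter rows where rate_bp >= 729:
   rate_bp  purpose  payments client
0      781     home        14    Kai
1     1012  student        40    Kai
4      761      biz        90    Yui
8      729  student        78    Zoe
9      769     home        57    Kai
take 3 rows with smallest payments:
   rate_bp  purpose  payments client
0      781     home        14    Kai
1     1012  student        40    Kai
9      769     home        57    Kai
group by purpose, max of rate_bp:
         rate_bp
purpose         
home         781
student     1012
add column rate_bp_x3 = t['rate_bp'] * 3:
         rate_bp  rate_bp_x3
purpose                     
home         781        2343
student     1012        3036
So sum() = 5379.

5379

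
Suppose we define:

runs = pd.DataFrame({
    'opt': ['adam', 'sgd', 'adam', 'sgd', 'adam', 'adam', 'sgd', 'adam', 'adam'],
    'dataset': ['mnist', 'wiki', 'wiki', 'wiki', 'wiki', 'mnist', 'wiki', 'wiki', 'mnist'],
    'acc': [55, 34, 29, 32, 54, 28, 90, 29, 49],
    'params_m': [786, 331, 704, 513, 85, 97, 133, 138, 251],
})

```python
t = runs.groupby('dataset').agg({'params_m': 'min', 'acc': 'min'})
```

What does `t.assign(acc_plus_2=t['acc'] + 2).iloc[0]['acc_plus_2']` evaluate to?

30

group by dataset: min(params_m), min(acc):
         params_m  acc
dataset               
mnist          97   28
wiki           85   29
add column acc_plus_2 = t['acc'] + 2:
         params_m  acc  acc_plus_2
dataset                           
mnist          97   28          30
wiki           85   29          31
Hence 30.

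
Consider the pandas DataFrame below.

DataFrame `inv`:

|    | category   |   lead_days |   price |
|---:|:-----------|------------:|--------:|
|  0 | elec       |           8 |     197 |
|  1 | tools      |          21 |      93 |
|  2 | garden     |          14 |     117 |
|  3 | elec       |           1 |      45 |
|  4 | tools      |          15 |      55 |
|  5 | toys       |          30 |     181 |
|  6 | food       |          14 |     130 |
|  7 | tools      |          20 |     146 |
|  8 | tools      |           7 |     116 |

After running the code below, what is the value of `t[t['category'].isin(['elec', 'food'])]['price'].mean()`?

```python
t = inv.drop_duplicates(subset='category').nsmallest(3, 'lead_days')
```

163.5

drop duplicate category (keep=first):
  category  lead_days  price
0     elec          8    197
1    tools         21     93
2   garden         14    117
5     toys         30    181
6     food         14    130
take 3 rows with smallest lead_days:
  category  lead_days  price
0     elec          8    197
2   garden         14    117
6     food         14    130
filter rows where category in ['elec', 'food']:
  category  lead_days  price
0     elec          8    197
6     food         14    130
Hence 163.5.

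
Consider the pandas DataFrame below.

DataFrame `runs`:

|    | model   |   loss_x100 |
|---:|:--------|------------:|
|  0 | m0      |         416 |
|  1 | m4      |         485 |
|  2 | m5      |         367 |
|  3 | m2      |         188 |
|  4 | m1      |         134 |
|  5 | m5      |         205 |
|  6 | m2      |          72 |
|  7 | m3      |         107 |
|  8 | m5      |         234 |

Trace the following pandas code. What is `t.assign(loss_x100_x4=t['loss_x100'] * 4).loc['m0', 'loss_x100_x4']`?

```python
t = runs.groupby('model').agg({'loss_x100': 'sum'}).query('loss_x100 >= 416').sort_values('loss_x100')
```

group by model, sum of loss_x100:
       loss_x100
model           
m0           416
m1           134
m2           260
m3           107
m4           485
m5           806
filter rows where loss_x100 >= 416:
       loss_x100
model           
m0           416
m4           485
m5           806
sort by loss_x100:
       loss_x100
model           
m0           416
m4           485
m5           806
add column loss_x100_x4 = t['loss_x100'] * 4:
       loss_x100  loss_x100_x4
model                         
m0           416          1664
m4           485          1940
m5           806          3224

1664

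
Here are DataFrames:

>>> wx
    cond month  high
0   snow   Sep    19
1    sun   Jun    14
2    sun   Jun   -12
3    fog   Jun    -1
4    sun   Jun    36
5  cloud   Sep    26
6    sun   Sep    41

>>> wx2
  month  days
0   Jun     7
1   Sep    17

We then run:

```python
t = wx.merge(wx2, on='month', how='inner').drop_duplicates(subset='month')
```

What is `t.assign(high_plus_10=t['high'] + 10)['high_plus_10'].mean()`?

merge on 'month' (how='inner') → 7 rows:
    cond month  high  days
0   snow   Sep    19    17
1    sun   Jun    14     7
2    sun   Jun   -12     7
3    fog   Jun    -1     7
4    sun   Jun    36     7
5  cloud   Sep    26    17
6    sun   Sep    41    17
drop duplicate month (keep=first):
   cond month  high  days
0  snow   Sep    19    17
1   sun   Jun    14     7
add column high_plus_10 = t['high'] + 10:
   cond month  high  days  high_plus_10
0  snow   Sep    19    17            29
1   sun   Jun    14     7            24
mean of column 'high_plus_10' → 26.5

26.5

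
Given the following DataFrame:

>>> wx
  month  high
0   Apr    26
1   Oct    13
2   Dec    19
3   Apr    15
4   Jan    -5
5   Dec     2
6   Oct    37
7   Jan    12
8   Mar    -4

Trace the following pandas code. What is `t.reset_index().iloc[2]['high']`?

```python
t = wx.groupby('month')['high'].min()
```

group by month, min of high:
month
Apr    15
Dec     2
Jan    -5
Mar    -4
Oct    13
Name: high, dtype: int64
reset_index():
  month  high
0   Apr    15
1   Dec     2
2   Jan    -5
3   Mar    -4
4   Oct    13
Taking the value at position 2, column 'high' gives -5.

-5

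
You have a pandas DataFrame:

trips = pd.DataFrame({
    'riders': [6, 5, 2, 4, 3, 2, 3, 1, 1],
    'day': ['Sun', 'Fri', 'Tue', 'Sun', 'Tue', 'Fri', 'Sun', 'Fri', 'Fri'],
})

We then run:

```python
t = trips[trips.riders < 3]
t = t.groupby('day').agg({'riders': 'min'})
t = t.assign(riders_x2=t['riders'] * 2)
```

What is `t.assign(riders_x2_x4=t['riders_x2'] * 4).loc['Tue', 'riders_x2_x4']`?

16

filter rows where riders < 3:
   riders  day
2       2  Tue
5       2  Fri
7       1  Fri
8       1  Fri
group by day, min of riders:
     riders
day        
Fri       1
Tue       2
add column riders_x2 = t['riders'] * 2:
     riders  riders_x2
day                   
Fri       1          2
Tue       2          4
add column riders_x2_x4 = t['riders_x2'] * 4:
     riders  riders_x2  riders_x2_x4
day                                 
Fri       1          2             8
Tue       2          4            16
Finally, value at row 'Tue', column 'riders_x2_x4' = 16.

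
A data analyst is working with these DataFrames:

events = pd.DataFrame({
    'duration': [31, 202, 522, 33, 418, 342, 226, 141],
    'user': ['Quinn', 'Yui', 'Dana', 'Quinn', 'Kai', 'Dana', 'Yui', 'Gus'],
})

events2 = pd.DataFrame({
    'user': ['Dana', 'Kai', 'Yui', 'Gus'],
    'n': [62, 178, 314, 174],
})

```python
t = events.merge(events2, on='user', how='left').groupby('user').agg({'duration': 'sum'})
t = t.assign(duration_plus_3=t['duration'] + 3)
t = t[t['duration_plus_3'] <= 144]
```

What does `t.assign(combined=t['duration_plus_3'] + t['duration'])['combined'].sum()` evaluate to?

416

merge on 'user' (how='left') → 8 rows:
   duration   user      n
0        31  Quinn    NaN
1       202    Yui  314.0
2       522   Dana   62.0
3        33  Quinn    NaN
4       418    Kai  178.0
5       342   Dana   62.0
6       226    Yui  314.0
7       141    Gus  174.0
group by user, sum of duration:
       duration
user           
Dana        864
Gus         141
Kai         418
Quinn        64
Yui         428
add column duration_plus_3 = t['duration'] + 3:
       duration  duration_plus_3
user                            
Dana        864              867
Gus         141              144
Kai         418              421
Quinn        64               67
Yui         428              431
filter rows where duration_plus_3 <= 144:
       duration  duration_plus_3
user                            
Gus         141              144
Quinn        64               67
add column combined = t['duration_plus_3'] + t['duration']:
       duration  duration_plus_3  combined
user                                      
Gus         141              144       285
Quinn        64               67       131
Hence 416.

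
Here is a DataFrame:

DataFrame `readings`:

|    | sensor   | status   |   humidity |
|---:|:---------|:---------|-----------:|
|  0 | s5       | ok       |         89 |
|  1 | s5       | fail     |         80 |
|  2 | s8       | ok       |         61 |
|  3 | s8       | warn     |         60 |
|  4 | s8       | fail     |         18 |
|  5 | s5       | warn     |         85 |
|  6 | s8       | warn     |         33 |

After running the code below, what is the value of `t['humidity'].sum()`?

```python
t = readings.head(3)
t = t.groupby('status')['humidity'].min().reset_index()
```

141

take first 3 rows:
  sensor status  humidity
0     s5     ok        89
1     s5   fail        80
2     s8     ok        61
group by status, min of humidity:
status
fail    80
ok      61
Name: humidity, dtype: int64
reset_index():
  status  humidity
0   fail        80
1     ok        61
So sum() = 141.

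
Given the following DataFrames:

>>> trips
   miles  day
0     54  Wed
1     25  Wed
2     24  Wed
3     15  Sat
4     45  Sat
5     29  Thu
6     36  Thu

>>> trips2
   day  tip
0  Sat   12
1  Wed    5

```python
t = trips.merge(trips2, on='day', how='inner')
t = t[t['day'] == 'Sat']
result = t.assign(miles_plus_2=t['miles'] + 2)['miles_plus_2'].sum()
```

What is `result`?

merge on 'day' (how='inner') → 5 rows:
   miles  day  tip
0     54  Wed    5
1     25  Wed    5
2     24  Wed    5
3     15  Sat   12
4     45  Sat   12
filter rows where day == 'Sat':
   miles  day  tip
3     15  Sat   12
4     45  Sat   12
add column miles_plus_2 = t['miles'] + 2:
   miles  day  tip  miles_plus_2
3     15  Sat   12            17
4     45  Sat   12            47
Finally, sum of column 'miles_plus_2' = 64.

64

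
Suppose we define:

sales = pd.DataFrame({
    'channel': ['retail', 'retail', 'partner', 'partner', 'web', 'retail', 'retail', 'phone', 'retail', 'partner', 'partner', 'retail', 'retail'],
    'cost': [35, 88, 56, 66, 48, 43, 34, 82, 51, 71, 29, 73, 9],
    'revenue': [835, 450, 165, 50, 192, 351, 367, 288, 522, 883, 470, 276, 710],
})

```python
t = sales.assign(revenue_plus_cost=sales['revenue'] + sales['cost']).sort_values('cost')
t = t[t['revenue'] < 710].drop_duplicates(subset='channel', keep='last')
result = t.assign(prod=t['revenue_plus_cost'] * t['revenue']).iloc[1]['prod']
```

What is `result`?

add column revenue_plus_cost = sales['revenue'] + sales['cost']:
    channel  cost  revenue  revenue_plus_cost
0    retail    35      835                870
1    retail    88      450                538
2   partner    56      165                221
3   partner    66       50                116
4       web    48      192                240
5    retail    43      351                394
6    retail    34      367                401
7     phone    82      288                370
8    retail    51      522                573
9   partner    71      883                954
10  partner    29      470                499
11   retail    73      276                349
12   retail     9      710                719
sort by cost:
    channel  cost  revenue  revenue_plus_cost
12   retail     9      710                719
10  partner    29      470                499
6    retail    34      367                401
0    retail    35      835                870
5    retail    43      351                394
4       web    48      192                240
8    retail    51      522                573
2   partner    56      165                221
3   partner    66       50                116
9   partner    71      883                954
11   retail    73      276                349
7     phone    82      288                370
1    retail    88      450                538
filter rows where revenue < 710:
    channel  cost  revenue  revenue_plus_cost
10  partner    29      470                499
6    retail    34      367                401
5    retail    43      351                394
4       web    48      192                240
8    retail    51      522                573
2   partner    56      165                221
3   partner    66       50                116
11   retail    73      276                349
7     phone    82      288                370
1    retail    88      450                538
drop duplicate channel (keep=last):
   channel  cost  revenue  revenue_plus_cost
4      web    48      192                240
3  partner    66       50                116
7    phone    82      288                370
1   retail    88      450                538
add column prod = t['revenue_plus_cost'] * t['revenue']:
   channel  cost  revenue  revenue_plus_cost    prod
4      web    48      192                240   46080
3  partner    66       50                116    5800
7    phone    82      288                370  106560
1   retail    88      450                538  242100
Taking the value at position 1, column 'prod' gives 5800.

5800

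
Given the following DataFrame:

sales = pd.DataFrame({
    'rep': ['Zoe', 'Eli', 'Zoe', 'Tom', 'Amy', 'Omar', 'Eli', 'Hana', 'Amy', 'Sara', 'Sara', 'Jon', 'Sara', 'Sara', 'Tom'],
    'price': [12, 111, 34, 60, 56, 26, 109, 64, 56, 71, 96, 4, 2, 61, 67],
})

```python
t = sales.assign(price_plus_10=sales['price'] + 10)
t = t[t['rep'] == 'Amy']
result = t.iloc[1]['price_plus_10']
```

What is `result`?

66

add column price_plus_10 = sales['price'] + 10:
     rep  price  price_plus_10
0    Zoe     12             22
1    Eli    111            121
2    Zoe     34             44
3    Tom     60             70
4    Amy     56             66
5   Omar     26             36
6    Eli    109            119
7   Hana     64             74
8    Amy     56             66
9   Sara     71             81
10  Sara     96            106
11   Jon      4             14
12  Sara      2             12
13  Sara     61             71
14   Tom     67             77
filter rows where rep == 'Amy':
   rep  price  price_plus_10
4  Amy     56             66
8  Amy     56             66
The value at position 1, column 'price_plus_10' is 66.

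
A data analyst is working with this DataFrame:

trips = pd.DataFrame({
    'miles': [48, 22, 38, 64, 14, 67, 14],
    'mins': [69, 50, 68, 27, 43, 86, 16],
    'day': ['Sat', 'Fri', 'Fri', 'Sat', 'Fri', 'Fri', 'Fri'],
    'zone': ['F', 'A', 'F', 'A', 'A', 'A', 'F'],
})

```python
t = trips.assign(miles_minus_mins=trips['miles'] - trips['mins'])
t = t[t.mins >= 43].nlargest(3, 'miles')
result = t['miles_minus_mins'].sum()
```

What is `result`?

-70

add column miles_minus_mins = trips['miles'] - trips['mins']:
   miles  mins  day zone  miles_minus_mins
0     48    69  Sat    F               -21
1     22    50  Fri    A               -28
2     38    68  Fri    F               -30
3     64    27  Sat    A                37
4     14    43  Fri    A               -29
5     67    86  Fri    A               -19
6     14    16  Fri    F                -2
filter rows where mins >= 43:
   miles  mins  day zone  miles_minus_mins
0     48    69  Sat    F               -21
1     22    50  Fri    A               -28
2     38    68  Fri    F               -30
4     14    43  Fri    A               -29
5     67    86  Fri    A               -19
take 3 rows with largest miles:
   miles  mins  day zone  miles_minus_mins
5     67    86  Fri    A               -19
0     48    69  Sat    F               -21
2     38    68  Fri    F               -30
Taking the sum of column 'miles_minus_mins' gives -70.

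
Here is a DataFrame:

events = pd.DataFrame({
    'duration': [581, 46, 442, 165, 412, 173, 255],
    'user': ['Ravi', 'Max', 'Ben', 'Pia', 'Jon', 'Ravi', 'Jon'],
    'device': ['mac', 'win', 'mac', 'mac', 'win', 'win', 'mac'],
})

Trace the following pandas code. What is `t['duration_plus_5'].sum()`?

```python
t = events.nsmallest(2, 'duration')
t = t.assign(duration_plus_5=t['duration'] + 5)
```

take 2 rows with smallest duration:
   duration user device
1        46  Max    win
3       165  Pia    mac
add column duration_plus_5 = t['duration'] + 5:
   duration user device  duration_plus_5
1        46  Max    win               51
3       165  Pia    mac              170

221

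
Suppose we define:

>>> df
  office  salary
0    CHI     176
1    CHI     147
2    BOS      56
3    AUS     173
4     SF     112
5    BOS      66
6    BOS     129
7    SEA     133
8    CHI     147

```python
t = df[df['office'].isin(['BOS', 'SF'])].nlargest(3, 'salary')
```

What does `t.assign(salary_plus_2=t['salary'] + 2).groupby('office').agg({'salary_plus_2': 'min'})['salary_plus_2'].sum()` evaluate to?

182

filter rows where office in ['BOS', 'SF']:
  office  salary
2    BOS      56
4     SF     112
5    BOS      66
6    BOS     129
take 3 rows with largest salary:
  office  salary
6    BOS     129
4     SF     112
5    BOS      66
add column salary_plus_2 = t['salary'] + 2:
  office  salary  salary_plus_2
6    BOS     129            131
4     SF     112            114
5    BOS      66             68
group by office, min of salary_plus_2:
        salary_plus_2
office               
BOS                68
SF                114
So sum() = 182.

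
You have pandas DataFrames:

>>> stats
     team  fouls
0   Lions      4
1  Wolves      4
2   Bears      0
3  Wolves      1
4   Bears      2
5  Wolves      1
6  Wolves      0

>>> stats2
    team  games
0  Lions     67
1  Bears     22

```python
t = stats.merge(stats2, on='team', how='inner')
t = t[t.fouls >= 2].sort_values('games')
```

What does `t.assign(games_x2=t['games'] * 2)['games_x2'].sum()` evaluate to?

merge on 'team' (how='inner') → 3 rows:
    team  fouls  games
0  Lions      4     67
1  Bears      0     22
2  Bears      2     22
filter rows where fouls >= 2:
    team  fouls  games
0  Lions      4     67
2  Bears      2     22
sort by games:
    team  fouls  games
2  Bears      2     22
0  Lions      4     67
add column games_x2 = t['games'] * 2:
    team  fouls  games  games_x2
2  Bears      2     22        44
0  Lions      4     67       134
So sum() = 178.

178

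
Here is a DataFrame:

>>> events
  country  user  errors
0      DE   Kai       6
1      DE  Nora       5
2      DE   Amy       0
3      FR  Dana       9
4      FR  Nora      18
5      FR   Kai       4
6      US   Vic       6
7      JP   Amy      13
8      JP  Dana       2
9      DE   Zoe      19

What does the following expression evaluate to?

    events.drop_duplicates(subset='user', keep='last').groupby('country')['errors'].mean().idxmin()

drop duplicate user (keep=last):
  country  user  errors
4      FR  Nora      18
5      FR   Kai       4
6      US   Vic       6
7      JP   Amy      13
8      JP  Dana       2
9      DE   Zoe      19
group by country, mean of errors:
country
DE    19.0
FR    11.0
JP     7.5
US     6.0
Name: errors, dtype: float64
Finally, label with the smallest value = US.

US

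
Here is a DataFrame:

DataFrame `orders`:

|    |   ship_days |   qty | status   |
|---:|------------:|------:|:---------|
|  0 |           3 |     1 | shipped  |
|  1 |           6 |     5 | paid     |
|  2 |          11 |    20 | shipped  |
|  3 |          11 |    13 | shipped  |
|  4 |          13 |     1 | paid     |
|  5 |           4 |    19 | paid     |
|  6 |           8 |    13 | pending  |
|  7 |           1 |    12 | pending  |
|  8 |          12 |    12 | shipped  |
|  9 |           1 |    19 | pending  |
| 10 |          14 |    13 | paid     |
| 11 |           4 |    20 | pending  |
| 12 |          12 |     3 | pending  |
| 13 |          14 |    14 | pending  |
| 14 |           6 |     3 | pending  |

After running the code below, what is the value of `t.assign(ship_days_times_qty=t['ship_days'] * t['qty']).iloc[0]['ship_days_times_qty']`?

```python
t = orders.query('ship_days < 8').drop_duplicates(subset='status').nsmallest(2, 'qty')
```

3

filter rows where ship_days < 8:
    ship_days  qty   status
0           3    1  shipped
1           6    5     paid
5           4   19     paid
7           1   12  pending
9           1   19  pending
11          4   20  pending
14          6    3  pending
drop duplicate status (keep=first):
   ship_days  qty   status
0          3    1  shipped
1          6    5     paid
7          1   12  pending
take 2 rows with smallest qty:
   ship_days  qty   status
0          3    1  shipped
1          6    5     paid
add column ship_days_times_qty = t['ship_days'] * t['qty']:
   ship_days  qty   status  ship_days_times_qty
0          3    1  shipped                    3
1          6    5     paid                   30
value at position 0, column 'ship_days_times_qty' → 3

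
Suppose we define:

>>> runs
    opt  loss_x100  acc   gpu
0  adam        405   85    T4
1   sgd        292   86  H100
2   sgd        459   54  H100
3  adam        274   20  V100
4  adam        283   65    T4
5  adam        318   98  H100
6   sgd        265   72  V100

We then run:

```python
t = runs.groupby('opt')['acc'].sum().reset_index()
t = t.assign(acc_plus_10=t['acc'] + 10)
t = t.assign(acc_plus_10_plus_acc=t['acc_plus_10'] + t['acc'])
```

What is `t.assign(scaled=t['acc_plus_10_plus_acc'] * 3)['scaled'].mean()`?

1470.0

group by opt, sum of acc:
opt
adam    268
sgd     212
Name: acc, dtype: int64
reset_index():
    opt  acc
0  adam  268
1   sgd  212
add column acc_plus_10 = t['acc'] + 10:
    opt  acc  acc_plus_10
0  adam  268          278
1   sgd  212          222
add column acc_plus_10_plus_acc = t['acc_plus_10'] + t['acc']:
    opt  acc  acc_plus_10  acc_plus_10_plus_acc
0  adam  268          278                   546
1   sgd  212          222                   434
add column scaled = t['acc_plus_10_plus_acc'] * 3:
    opt  acc  acc_plus_10  acc_plus_10_plus_acc  scaled
0  adam  268          278                   546    1638
1   sgd  212          222                   434    1302
So mean() = 1470.0.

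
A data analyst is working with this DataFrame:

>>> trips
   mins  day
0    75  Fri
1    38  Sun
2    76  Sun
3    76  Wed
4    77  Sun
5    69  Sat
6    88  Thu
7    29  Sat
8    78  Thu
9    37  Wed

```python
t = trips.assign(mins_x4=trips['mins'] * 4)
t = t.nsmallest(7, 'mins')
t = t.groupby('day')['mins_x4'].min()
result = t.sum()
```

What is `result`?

716

add column mins_x4 = trips['mins'] * 4:
   mins  day  mins_x4
0    75  Fri      300
1    38  Sun      152
2    76  Sun      304
3    76  Wed      304
4    77  Sun      308
5    69  Sat      276
6    88  Thu      352
7    29  Sat      116
8    78  Thu      312
9    37  Wed      148
take 7 rows with smallest mins:
   mins  day  mins_x4
7    29  Sat      116
9    37  Wed      148
1    38  Sun      152
5    69  Sat      276
0    75  Fri      300
2    76  Sun      304
3    76  Wed      304
group by day, min of mins_x4:
day
Fri    300
Sat    116
Sun    152
Wed    148
Name: mins_x4, dtype: int64
Reading off the sum of the resulting series, we get 716.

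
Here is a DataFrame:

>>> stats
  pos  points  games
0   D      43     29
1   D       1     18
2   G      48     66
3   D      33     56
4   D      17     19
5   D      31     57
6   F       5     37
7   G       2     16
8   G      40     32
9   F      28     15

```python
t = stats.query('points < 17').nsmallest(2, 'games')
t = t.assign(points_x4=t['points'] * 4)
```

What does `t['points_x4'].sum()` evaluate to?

12

filter rows where points < 17:
  pos  points  games
1   D       1     18
6   F       5     37
7   G       2     16
take 2 rows with smallest games:
  pos  points  games
7   G       2     16
1   D       1     18
add column points_x4 = t['points'] * 4:
  pos  points  games  points_x4
7   G       2     16          8
1   D       1     18          4
Finally, sum of column 'points_x4' = 12.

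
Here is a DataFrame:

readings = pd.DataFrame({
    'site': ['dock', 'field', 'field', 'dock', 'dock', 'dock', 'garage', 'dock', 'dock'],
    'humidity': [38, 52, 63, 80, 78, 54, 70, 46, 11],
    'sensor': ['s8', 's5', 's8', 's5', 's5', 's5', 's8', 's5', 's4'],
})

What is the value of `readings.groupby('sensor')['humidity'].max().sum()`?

group by sensor, max of humidity:
sensor
s4    11
s5    80
s8    70
Name: humidity, dtype: int64
Finally, sum of the resulting series = 161.

161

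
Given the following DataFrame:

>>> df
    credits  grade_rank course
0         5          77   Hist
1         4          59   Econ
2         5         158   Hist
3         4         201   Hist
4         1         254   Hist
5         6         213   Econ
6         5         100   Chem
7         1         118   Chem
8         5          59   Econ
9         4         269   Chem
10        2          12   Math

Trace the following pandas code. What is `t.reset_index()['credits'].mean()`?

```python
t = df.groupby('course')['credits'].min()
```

2.0

group by course, min of credits:
course
Chem    1
Econ    4
Hist    1
Math    2
Name: credits, dtype: int64
reset_index():
  course  credits
0   Chem        1
1   Econ        4
2   Hist        1
3   Math        2
So mean() = 2.0.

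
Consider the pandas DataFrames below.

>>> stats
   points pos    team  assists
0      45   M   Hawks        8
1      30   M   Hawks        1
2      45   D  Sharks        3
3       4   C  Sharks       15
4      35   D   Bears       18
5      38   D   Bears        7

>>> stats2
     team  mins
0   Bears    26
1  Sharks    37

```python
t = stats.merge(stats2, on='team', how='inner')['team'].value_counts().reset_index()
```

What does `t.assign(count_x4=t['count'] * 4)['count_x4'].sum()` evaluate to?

16

merge on 'team' (how='inner') → 4 rows:
   points pos    team  assists  mins
0      45   D  Sharks        3    37
1       4   C  Sharks       15    37
2      35   D   Bears       18    26
3      38   D   Bears        7    26
value_counts of team:
team
Sharks    2
Bears     2
Name: count, dtype: int64
reset_index():
     team  count
0  Sharks      2
1   Bears      2
add column count_x4 = t['count'] * 4:
     team  count  count_x4
0  Sharks      2         8
1   Bears      2         8
So sum() = 16.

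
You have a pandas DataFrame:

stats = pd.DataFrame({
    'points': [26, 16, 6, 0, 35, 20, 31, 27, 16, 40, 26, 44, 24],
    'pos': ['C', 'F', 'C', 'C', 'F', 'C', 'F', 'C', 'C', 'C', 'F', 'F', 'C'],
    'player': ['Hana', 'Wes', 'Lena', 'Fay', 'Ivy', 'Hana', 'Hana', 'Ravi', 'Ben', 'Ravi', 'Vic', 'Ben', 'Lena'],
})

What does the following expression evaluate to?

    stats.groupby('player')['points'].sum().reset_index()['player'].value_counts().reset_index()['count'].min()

1

group by player, sum of points:
player
Ben     60
Fay      0
Hana    77
Ivy     35
Lena    30
Ravi    67
Vic     26
Wes     16
Name: points, dtype: int64
reset_index():
  player  points
0    Ben      60
1    Fay       0
2   Hana      77
3    Ivy      35
4   Lena      30
5   Ravi      67
6    Vic      26
7    Wes      16
value_counts of player:
player
Ben     1
Fay     1
Hana    1
Ivy     1
Lena    1
Ravi    1
Vic     1
Wes     1
Name: count, dtype: int64
reset_index():
  player  count
0    Ben      1
1    Fay      1
2   Hana      1
3    Ivy      1
4   Lena      1
5   Ravi      1
6    Vic      1
7    Wes      1
Finally, min of column 'count' = 1.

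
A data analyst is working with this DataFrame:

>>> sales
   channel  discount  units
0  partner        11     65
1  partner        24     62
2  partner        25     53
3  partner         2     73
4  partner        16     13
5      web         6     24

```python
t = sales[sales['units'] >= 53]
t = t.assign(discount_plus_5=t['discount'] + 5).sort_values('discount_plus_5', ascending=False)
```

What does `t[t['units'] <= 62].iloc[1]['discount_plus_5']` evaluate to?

filter rows where units >= 53:
   channel  discount  units
0  partner        11     65
1  partner        24     62
2  partner        25     53
3  partner         2     73
add column discount_plus_5 = t['discount'] + 5:
   channel  discount  units  discount_plus_5
0  partner        11     65               16
1  partner        24     62               29
2  partner        25     53               30
3  partner         2     73                7
sort by discount_plus_5 descending:
   channel  discount  units  discount_plus_5
2  partner        25     53               30
1  partner        24     62               29
0  partner        11     65               16
3  partner         2     73                7
filter rows where units <= 62:
   channel  discount  units  discount_plus_5
2  partner        25     53               30
1  partner        24     62               29
Taking the value at position 1, column 'discount_plus_5' gives 29.

29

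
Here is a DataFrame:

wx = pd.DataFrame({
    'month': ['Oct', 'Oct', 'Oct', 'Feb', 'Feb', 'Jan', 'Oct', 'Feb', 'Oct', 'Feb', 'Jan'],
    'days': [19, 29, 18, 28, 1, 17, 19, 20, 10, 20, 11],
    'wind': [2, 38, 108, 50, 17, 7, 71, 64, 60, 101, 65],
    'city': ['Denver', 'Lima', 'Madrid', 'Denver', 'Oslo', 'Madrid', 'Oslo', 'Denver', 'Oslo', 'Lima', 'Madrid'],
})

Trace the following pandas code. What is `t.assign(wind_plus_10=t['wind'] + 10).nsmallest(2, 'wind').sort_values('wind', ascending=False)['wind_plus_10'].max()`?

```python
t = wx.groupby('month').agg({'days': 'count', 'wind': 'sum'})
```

group by month: count(days), sum(wind):
       days  wind
month            
Feb       4   232
Jan       2    72
Oct       5   279
add column wind_plus_10 = t['wind'] + 10:
       days  wind  wind_plus_10
month                          
Feb       4   232           242
Jan       2    72            82
Oct       5   279           289
take 2 rows with smallest wind:
       days  wind  wind_plus_10
month                          
Jan       2    72            82
Feb       4   232           242
sort by wind descending:
       days  wind  wind_plus_10
month                          
Feb       4   232           242
Jan       2    72            82
Reading off the max of column 'wind_plus_10', we get 242.

242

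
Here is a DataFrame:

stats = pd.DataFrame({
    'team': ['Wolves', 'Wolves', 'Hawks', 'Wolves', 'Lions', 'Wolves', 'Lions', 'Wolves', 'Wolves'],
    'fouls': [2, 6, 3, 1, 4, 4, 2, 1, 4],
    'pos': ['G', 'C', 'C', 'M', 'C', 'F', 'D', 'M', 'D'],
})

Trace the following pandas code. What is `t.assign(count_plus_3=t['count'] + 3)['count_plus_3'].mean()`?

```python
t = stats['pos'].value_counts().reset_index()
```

4.8

value_counts of pos:
pos
C    3
M    2
D    2
G    1
F    1
Name: count, dtype: int64
reset_index():
  pos  count
0   C      3
1   M      2
2   D      2
3   G      1
4   F      1
add column count_plus_3 = t['count'] + 3:
  pos  count  count_plus_3
0   C      3             6
1   M      2             5
2   D      2             5
3   G      1             4
4   F      1             4
Hence 4.8.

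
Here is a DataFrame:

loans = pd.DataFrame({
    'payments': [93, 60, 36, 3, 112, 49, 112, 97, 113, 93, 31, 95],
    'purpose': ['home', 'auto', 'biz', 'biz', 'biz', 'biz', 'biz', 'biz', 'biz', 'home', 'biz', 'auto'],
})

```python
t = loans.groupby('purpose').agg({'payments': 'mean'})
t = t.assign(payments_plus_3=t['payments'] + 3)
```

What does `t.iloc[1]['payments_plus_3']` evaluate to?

group by purpose, mean of payments:
         payments
purpose          
auto       77.500
biz        69.125
home       93.000
add column payments_plus_3 = t['payments'] + 3:
         payments  payments_plus_3
purpose                           
auto       77.500           80.500
biz        69.125           72.125
home       93.000           96.000
Taking the value at position 1, column 'payments_plus_3' gives 72.125.

72.125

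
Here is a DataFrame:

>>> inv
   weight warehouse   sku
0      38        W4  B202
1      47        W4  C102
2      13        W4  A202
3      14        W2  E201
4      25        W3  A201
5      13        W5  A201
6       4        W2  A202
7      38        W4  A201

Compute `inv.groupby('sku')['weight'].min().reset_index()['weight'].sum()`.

group by sku, min of weight:
sku
A201    13
A202     4
B202    38
C102    47
E201    14
Name: weight, dtype: int64
reset_index():
    sku  weight
0  A201      13
1  A202       4
2  B202      38
3  C102      47
4  E201      14
Finally, sum of column 'weight' = 116.

116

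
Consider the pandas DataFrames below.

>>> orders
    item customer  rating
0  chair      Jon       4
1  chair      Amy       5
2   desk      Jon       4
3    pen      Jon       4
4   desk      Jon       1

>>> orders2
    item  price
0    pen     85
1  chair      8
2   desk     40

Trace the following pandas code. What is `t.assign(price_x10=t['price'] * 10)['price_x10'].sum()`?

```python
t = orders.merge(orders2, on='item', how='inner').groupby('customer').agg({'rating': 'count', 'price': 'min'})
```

merge on 'item' (how='inner') → 5 rows:
    item customer  rating  price
0  chair      Jon       4      8
1  chair      Amy       5      8
2   desk      Jon       4     40
3    pen      Jon       4     85
4   desk      Jon       1     40
group by customer: count(rating), min(price):
          rating  price
customer               
Amy            1      8
Jon            4      8
add column price_x10 = t['price'] * 10:
          rating  price  price_x10
customer                          
Amy            1      8         80
Jon            4      8         80

160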